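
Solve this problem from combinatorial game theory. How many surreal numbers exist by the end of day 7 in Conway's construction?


Day 0: {|} = 0 is born. Count = 1.
Day n: the number of surreal numbers born by day n is 2^(n+1) - 1.
By day 0: 2^1 - 1 = 1
By day 1: 2^2 - 1 = 3
By day 2: 2^3 - 1 = 7
By day 3: 2^4 - 1 = 15
By day 4: 2^5 - 1 = 31
By day 5: 2^6 - 1 = 63
By day 6: 2^7 - 1 = 127
By day 7: 2^8 - 1 = 255
By day 7: 255 surreal numbers.

255


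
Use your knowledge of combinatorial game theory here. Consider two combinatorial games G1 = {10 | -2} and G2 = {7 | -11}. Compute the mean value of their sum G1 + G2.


G1 = {10 | -2}, G2 = {7 | -11}
Each is a switch {a | b} with numbers a > b; its mean value is (a + b)/2, and mean value is additive over game sums: m(G1 + G2) = m(G1) + m(G2).
Mean of G1 = (10 + (-2))/2 = 8/2 = 4
Mean of G2 = (7 + (-11))/2 = -4/2 = -2
Mean of G1 + G2 = 4 + -2 = 2

2


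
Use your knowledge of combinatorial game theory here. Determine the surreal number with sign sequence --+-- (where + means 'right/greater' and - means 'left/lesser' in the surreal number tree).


Sign expansion: --+--
Rule: track bounds (lo, hi), initially (-inf, +inf). On '+', the current value becomes lo and we move to the simplest number in (value, hi): value + 1 if hi = +inf, otherwise the midpoint (value + hi)/2. On '-', the current value becomes hi and we move to value - 1 if lo = -inf, otherwise the midpoint (lo + value)/2.
Start at 0.
Step 1: sign = -, move left. Bounds: (-inf, 0). Value = -1
Step 2: sign = -, move left. Bounds: (-inf, -1). Value = -2
Step 3: sign = +, move right. Bounds: (-2, -1). Value = -3/2
Step 4: sign = -, move left. Bounds: (-2, -3/2). Value = -7/4
Step 5: sign = -, move left. Bounds: (-2, -7/4). Value = -15/8
The surreal number with sign expansion --+-- is -15/8.

-15/8


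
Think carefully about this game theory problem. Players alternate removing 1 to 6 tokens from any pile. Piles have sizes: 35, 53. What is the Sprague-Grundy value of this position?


Subtraction set: {1, 2, 3, 4, 5, 6}
For this subtraction set, G(n) = n mod 7 (period = max + 1 = 7).
Pile 1 (size 35): G(35) = 35 mod 7 = 0
Pile 2 (size 53): G(53) = 53 mod 7 = 4
Total Grundy value = XOR of all: 0 XOR 4 = 4

4


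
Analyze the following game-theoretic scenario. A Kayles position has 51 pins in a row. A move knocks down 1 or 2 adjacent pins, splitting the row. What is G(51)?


Kayles: a move removes 1 or 2 adjacent pins from a contiguous row.
Removing pins from a row of k leaves two independent rows (a, b) with a + b = k - 1 (one pin) or a + b = k - 2 (two pins); an end removal gives a = 0.
By Sprague-Grundy, G(k) = mex{ G(a) XOR G(b) } over all these splits. G(0) = 0.
G(1): splits (0,0):0^0=0 -> mex({0}) = 1
G(2): splits (0,1):0^1=1 (0,0):0^0=0 -> mex({0, 1}) = 2
G(3): splits (0,2):0^2=2 (1,1):1^1=0 (0,1):0^1=1 -> mex({0, 1, 2}) = 3
G(4): splits (0,3):0^3=3 (1,2):1^2=3 (0,2):0^2=2 (1,1):1^1=0 -> mex({0, 2, 3}) = 1
G(5): splits (0,4):0^1=1 (1,3):1^3=2 (2,2):2^2=0 (0,3):0^3=3 (1,2):1^2=3 -> mex({0, 1, 2, 3}) = 4
G(6) = mex({0, 1, 2, 4}) = 3
G(7) = mex({0, 1, 3, 4, 5}) = 2
G(8) = mex({0, 2, 3, 5, 6}) = 1
G(9) = mex({0, 1, 2, 3, 6, 7}) = 4
G(10) = mex({0, 1, 3, 4, 5, 7}) = 2
G(11) = mex({0, 1, 2, 3, 4, 5}) = 6
G(12) = mex({0, 1, 2, 3, 5, 6, 7}) = 4
G(13) = mex({0, 2, 3, 4, 6, 7}) = 1
G(14) = mex({0, 1, 4, 5, 6, 7}) = 2
G(15) = mex({0, 1, 2, 3, 4, 5, 6}) = 7
G(16) = mex({0, 2, 3, 5, 6, 7}) = 1
G(17) = mex({0, 1, 2, 3, 5, 6, 7}) = 4
G(18) = mex({0, 1, 2, 4, 5, 6}) = 3
G(19) = mex({0, 1, 3, 4, 5, 7}) = 2
G(20) = mex({0, 2, 3, 4, 5, 6, 7}) = 1
G(21) = mex({0, 1, 2, 3, 5, 6, 7}) = 4
G(22) = mex({0, 1, 2, 3, 4, 5, 7}) = 6
G(23) = mex({0, 1, 2, 3, 4, 5, 6}) = 7
G(24) = mex({0, 1, 2, 3, 5, 6, 7}) = 4
G(25) = mex({0, 2, 3, 4, 6, 7}) = 1
G(26) = mex({0, 1, 3, 4, 5, 6, 7}) = 2
G(27) = mex({0, 1, 2, 3, 4, 5, 6, 7}) = 8
G(28) = mex({0, 1, 2, 3, 4, 6, 7, 8}) = 5
G(29) = mex({0, 1, 2, 3, 5, 6, 7, 8, 9}) = 4
G(30) = mex({0, 1, 2, 3, 4, 5, 6, 9, 10}) = 7
G(31) = mex({0, 1, 3, 4, 5, 7, 10, 11}) = 2
G(32) = mex({0, 2, 3, 4, 5, 6, 7, 9, 11}) = 1
G(33) = mex({0, 1, 2, 3, 4, 5, 6, 7, 9, 12}) = 8
G(34) = mex({0, 1, 2, 3, 4, 5, 7, 8, 11, 12}) = 6
G(35) = mex({0, 1, 2, 3, 4, 5, 6, 8, 9, 10, 11}) = 7
G(36) = mex({0, 1, 2, 3, 5, 6, 7, 9, 10}) = 4
G(37) = mex({0, 2, 3, 4, 6, 7, 9, 10, 11, 12}) = 1
G(38) = mex({0, 1, 3, 4, 5, 6, 7, 9, 10, 11, 12}) = 2
G(39) = mex({0, 1, 2, 4, 5, 6, 7, 9, 10, 12, 14}) = 3
G(40) = mex({0, 2, 3, 4, 6, 7, 11, 12, 14}) = 1
G(41) = mex({0, 1, 2, 3, 5, 6, 7, 9, 10, 11, 12}) = 4
G(42) = mex({0, 1, 2, 3, 4, 5, 6, 9, 10}) = 7
G(43) = mex({0, 1, 3, 4, 5, 7, 9, 10, 12, 15}) = 2
G(44) = mex({0, 2, 3, 4, 5, 6, 7, 9, 10, 12, 15}) = 1
G(45) = mex({0, 1, 2, 3, 4, 5, 6, 7, 9, 10, 12, 14}) = 8
G(46) = mex({0, 1, 3, 4, 5, 7, 8, 11, 12, 14}) = 2
G(47) = mex({0, 1, 2, 3, 4, 5, 6, 8, 9, 10, 11, 12}) = 7
G(48) = mex({0, 1, 2, 3, 5, 6, 7, 9, 10}) = 4
G(49) = mex({0, 2, 3, 4, 6, 7, 9, 10, 11, 12, 15}) = 1
G(50) = mex({0, 1, 4, 5, 6, 7, 9, 11, 12, 14, 15}) = 2
G(51) = mex({0, 1, 2, 3, 4, 5, 6, 7, 9, 12, 14, 15}) = 8
Therefore G(51) = 8.

8


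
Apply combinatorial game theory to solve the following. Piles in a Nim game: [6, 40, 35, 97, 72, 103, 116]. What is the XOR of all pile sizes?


We need the XOR (exclusive or) of all pile sizes.
After XOR-ing pile 1 (size 6): 0 XOR 6 = 6
After XOR-ing pile 2 (size 40): 6 XOR 40 = 46
After XOR-ing pile 3 (size 35): 46 XOR 35 = 13
After XOR-ing pile 4 (size 97): 13 XOR 97 = 108
After XOR-ing pile 5 (size 72): 108 XOR 72 = 36
After XOR-ing pile 6 (size 103): 36 XOR 103 = 67
After XOR-ing pile 7 (size 116): 67 XOR 116 = 55
The Nim-value of this position is 55.

55


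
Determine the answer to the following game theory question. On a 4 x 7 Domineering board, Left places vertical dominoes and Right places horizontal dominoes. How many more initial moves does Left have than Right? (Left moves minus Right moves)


Board is 4 x 7 (rows x cols).
Left (vertical) placements: (rows-1) * cols = 3 * 7 = 21
Right (horizontal) placements: rows * (cols-1) = 4 * 6 = 24
Advantage = Left - Right = 21 - 24 = -3

-3


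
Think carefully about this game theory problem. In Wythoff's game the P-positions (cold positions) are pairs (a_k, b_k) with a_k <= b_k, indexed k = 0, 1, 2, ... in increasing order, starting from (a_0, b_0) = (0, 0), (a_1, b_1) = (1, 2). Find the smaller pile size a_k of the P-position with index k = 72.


By Wythoff's theorem, a_k = floor(k * phi) and b_k = floor(k * phi^2) = a_k + k, where phi = (1 + sqrt(5))/2 is the golden ratio.
phi = (1 + sqrt(5))/2 = 1.618034
k = 72
k * phi = 72 * 1.618034 = 116.498447
a_72 = floor(k * phi) = 116

116


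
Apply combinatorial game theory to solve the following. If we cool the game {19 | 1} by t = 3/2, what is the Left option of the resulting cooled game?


Original game: {19 | 1} (a switch {a | b} with a > b).
Cooling by t (for t below the temperature (a - b)/2 = 9) taxes each move by t: {a | b} cooled by t is {a - t | b + t}.
Cooling amount: t = 3/2
Cooled Left option: 19 - 3/2 = 35/2
Cooled Right option: 1 + 3/2 = 5/2
Cooled game: {35/2 | 5/2}
Left option = 35/2

35/2


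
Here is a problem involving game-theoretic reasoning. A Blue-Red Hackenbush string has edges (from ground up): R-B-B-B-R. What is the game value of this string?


Edges (from ground): R-B-B-B-R
By Berlekamp's sign-expansion rule, a Blue-Red Hackenbush stalk has the value of the surreal number whose sign sequence is the edge sequence with B -> + and R -> -.
Sign sequence: -+++-
Trace the sign expansion in the surreal number tree, starting from 0:
Edge 1: R (sign -) -> bounds (-inf, 0), value = -1
Edge 2: B (sign +) -> bounds (-1, 0), value = -1/2
Edge 3: B (sign +) -> bounds (-1/2, 0), value = -1/4
Edge 4: B (sign +) -> bounds (-1/4, 0), value = -1/8
Edge 5: R (sign -) -> bounds (-1/4, -1/8), value = -3/16
Game value = -3/16

-3/16


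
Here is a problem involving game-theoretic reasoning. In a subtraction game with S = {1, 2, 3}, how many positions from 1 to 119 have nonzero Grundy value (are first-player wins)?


Subtraction set S = {1, 2, 3}, so G(n) = n mod 4.
G(n) = 0 when n is a multiple of 4.
Multiples of 4 in [1, 119]: 29
N-positions (nonzero Grundy) = 119 - 29 = 90

90


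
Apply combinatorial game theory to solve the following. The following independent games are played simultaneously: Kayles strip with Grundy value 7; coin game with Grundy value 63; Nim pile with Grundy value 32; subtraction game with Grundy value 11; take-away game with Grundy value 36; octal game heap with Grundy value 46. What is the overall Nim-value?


By the Sprague-Grundy theorem, the Grundy value of a sum of games is the XOR of individual Grundy values.
Kayles strip: Grundy value = 7. Running XOR: 0 XOR 7 = 7
coin game: Grundy value = 63. Running XOR: 7 XOR 63 = 56
Nim pile: Grundy value = 32. Running XOR: 56 XOR 32 = 24
subtraction game: Grundy value = 11. Running XOR: 24 XOR 11 = 19
take-away game: Grundy value = 36. Running XOR: 19 XOR 36 = 55
octal game heap: Grundy value = 46. Running XOR: 55 XOR 46 = 25
The combined Grundy value is 25.

25


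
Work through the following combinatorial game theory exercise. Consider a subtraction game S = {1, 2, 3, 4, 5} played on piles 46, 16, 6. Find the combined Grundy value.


Subtraction set: {1, 2, 3, 4, 5}
For this subtraction set, G(n) = n mod 6 (period = max + 1 = 6).
Pile 1 (size 46): G(46) = 46 mod 6 = 4
Pile 2 (size 16): G(16) = 16 mod 6 = 4
Pile 3 (size 6): G(6) = 6 mod 6 = 0
Total Grundy value = XOR of all: 4 XOR 4 XOR 0 = 0

0


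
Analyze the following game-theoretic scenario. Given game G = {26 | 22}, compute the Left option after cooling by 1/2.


Original game: {26 | 22} (a switch {a | b} with a > b).
Cooling by t (for t below the temperature (a - b)/2 = 2) taxes each move by t: {a | b} cooled by t is {a - t | b + t}.
Cooling amount: t = 1/2
Cooled Left option: 26 - 1/2 = 51/2
Cooled Right option: 22 + 1/2 = 45/2
Cooled game: {51/2 | 45/2}
Left option = 51/2

51/2


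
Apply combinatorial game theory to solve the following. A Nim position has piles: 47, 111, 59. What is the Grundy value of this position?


We need the XOR (exclusive or) of all pile sizes.
After XOR-ing pile 1 (size 47): 0 XOR 47 = 47
After XOR-ing pile 2 (size 111): 47 XOR 111 = 64
After XOR-ing pile 3 (size 59): 64 XOR 59 = 123
The Nim-value of this position is 123.

123


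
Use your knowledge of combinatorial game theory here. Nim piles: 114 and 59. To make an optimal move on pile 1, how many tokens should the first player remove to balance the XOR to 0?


Piles: 114 and 59
Current XOR: 114 XOR 59 = 73 (non-zero, so this is an N-position).
To make the XOR zero, we need to find a move that balances the piles.
For pile 1 (size 114): target = 114 XOR 73 = 59
We reduce pile 1 from 114 to 59.
Tokens removed: 114 - 59 = 55
Verification: 59 XOR 59 = 0

55


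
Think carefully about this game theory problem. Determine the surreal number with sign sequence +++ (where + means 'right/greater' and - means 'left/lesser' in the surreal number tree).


Sign expansion: +++
Rule: track bounds (lo, hi), initially (-inf, +inf). On '+', the current value becomes lo and we move to the simplest number in (value, hi): value + 1 if hi = +inf, otherwise the midpoint (value + hi)/2. On '-', the current value becomes hi and we move to value - 1 if lo = -inf, otherwise the midpoint (lo + value)/2.
Start at 0.
Step 1: sign = +, move right. Bounds: (0, +inf). Value = 1
Step 2: sign = +, move right. Bounds: (1, +inf). Value = 2
Step 3: sign = +, move right. Bounds: (2, +inf). Value = 3
The surreal number with sign expansion +++ is 3.

3


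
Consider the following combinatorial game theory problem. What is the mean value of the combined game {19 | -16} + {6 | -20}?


G1 = {19 | -16}, G2 = {6 | -20}
Each is a switch {a | b} with numbers a > b; its mean value is (a + b)/2, and mean value is additive over game sums: m(G1 + G2) = m(G1) + m(G2).
Mean of G1 = (19 + (-16))/2 = 3/2 = 3/2
Mean of G2 = (6 + (-20))/2 = -14/2 = -7
Mean of G1 + G2 = 3/2 + -7 = -11/2

-11/2


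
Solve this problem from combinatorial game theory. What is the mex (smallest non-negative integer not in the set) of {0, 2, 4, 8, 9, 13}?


Set = {0, 2, 4, 8, 9, 13}
0 is in the set.
1 is NOT in the set. This is the mex.
mex = 1

1


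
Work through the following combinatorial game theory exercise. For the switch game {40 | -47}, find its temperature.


The game is {40 | -47}, a switch {a | b} with numbers a > b.
Cooling {a | b} by t gives {a - t | b + t}, which stops being hot when a - t = b + t, i.e. at t = (a - b)/2. So the temperature of a switch is (a - b)/2.
Temperature = (Left option - Right option) / 2
= (40 - (-47)) / 2
= 87 / 2
= 87/2

87/2


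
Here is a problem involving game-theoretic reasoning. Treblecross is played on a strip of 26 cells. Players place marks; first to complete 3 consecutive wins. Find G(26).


Treblecross: place X on empty cells; 3-in-a-row wins.
Playing within two cells of an existing X lets the opponent win at once, so sensible play treats the cells i-2..i+2 around each X as dead. The player left with no safe cell loses, so this is a normal-play take-away game on strips of safe cells.
Placing X at cell i (0-indexed) of a strip of k safe cells leaves independent strips of sizes max(0, i-2) and max(0, k-i-3). Hence G(k) = mex{ G(max(0,i-2)) XOR G(max(0,k-i-3)) : 0 <= i < k }, with G(0) = 0.
G(1): splits (0,0):0^0=0 -> mex({0}) = 1
G(2): splits (0,0):0^0=0 -> mex({0}) = 1
G(3): splits (0,0):0^0=0 -> mex({0}) = 1
G(4): splits (0,1):0^1=1 (0,0):0^0=0 -> mex({0, 1}) = 2
G(5): splits (0,2):0^1=1 (0,1):0^1=1 (0,0):0^0=0 -> mex({0, 1}) = 2
G(6) = mex({1}) = 0
G(7) = mex({0, 1, 2}) = 3
G(8) = mex({0, 1, 2}) = 3
G(9) = mex({0, 2}) = 1
G(10) = mex({0, 2, 3}) = 1
G(11) = mex({0, 3}) = 1
G(12) = mex({1, 3}) = 0
G(13) = mex({0, 1, 2, 3}) = 4
G(14) = mex({0, 1, 2}) = 3
G(15) = mex({0, 1, 2}) = 3
G(16) = mex({0, 1, 2, 4}) = 3
G(17) = mex({0, 1, 3, 4}) = 2
G(18) = mex({0, 1, 3, 4}) = 2
G(19) = mex({0, 1, 3, 5}) = 2
G(20) = mex({0, 1, 2, 3, 5}) = 4
G(21) = mex({0, 1, 2, 3, 5}) = 4
G(22) = mex({1, 2, 6}) = 0
G(23) = mex({0, 1, 2, 3, 4, 6}) = 5
G(24) = mex({0, 1, 2, 3, 4}) = 5
G(25) = mex({0, 1, 3, 4, 7}) = 2
G(26) = mex({0, 1, 3, 4, 5, 7}) = 2
Therefore G(26) = 2.

2


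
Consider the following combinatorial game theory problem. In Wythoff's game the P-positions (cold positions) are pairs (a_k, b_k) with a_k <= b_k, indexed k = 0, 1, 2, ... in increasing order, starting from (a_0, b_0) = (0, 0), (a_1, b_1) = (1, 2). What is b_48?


By Wythoff's theorem, a_k = floor(k * phi) and b_k = floor(k * phi^2) = a_k + k, where phi = (1 + sqrt(5))/2 is the golden ratio.
phi = (1 + sqrt(5))/2 = 1.618034
phi^2 = phi + 1 = 2.618034
k = 48
k * phi^2 = 48 * 2.618034 = 125.665631
b_48 = floor(k * phi^2) = 125 (check: a_48 + k = 77 + 48 = 125)

125


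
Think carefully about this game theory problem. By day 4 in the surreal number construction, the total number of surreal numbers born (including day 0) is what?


Day 0: {|} = 0 is born. Count = 1.
Day n: the number of surreal numbers born by day n is 2^(n+1) - 1.
By day 0: 2^1 - 1 = 1
By day 1: 2^2 - 1 = 3
By day 2: 2^3 - 1 = 7
By day 3: 2^4 - 1 = 15
By day 4: 2^5 - 1 = 31
By day 4: 31 surreal numbers.

31


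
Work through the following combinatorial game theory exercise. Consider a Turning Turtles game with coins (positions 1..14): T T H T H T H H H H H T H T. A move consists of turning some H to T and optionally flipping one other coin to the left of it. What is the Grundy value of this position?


Coins: T T H T H T H H H H H T H T
Key fact: a single head at position k behaves exactly like a Nim heap of size k (turning it to T and optionally flipping a coin at j < k corresponds to moving the heap from k to j, or to 0), and heads combine as a disjunctive sum (two heads at the same place would cancel, matching j XOR j = 0). So the Nim-value is the XOR of the 1-indexed positions of the heads.
Face-up positions (1-indexed): [3, 5, 7, 8, 9, 10, 11, 13]
XOR 0 with 3: 0 XOR 3 = 3
XOR 3 with 5: 3 XOR 5 = 6
XOR 6 with 7: 6 XOR 7 = 1
XOR 1 with 8: 1 XOR 8 = 9
XOR 9 with 9: 9 XOR 9 = 0
XOR 0 with 10: 0 XOR 10 = 10
XOR 10 with 11: 10 XOR 11 = 1
XOR 1 with 13: 1 XOR 13 = 12
Nim-value = 12

12


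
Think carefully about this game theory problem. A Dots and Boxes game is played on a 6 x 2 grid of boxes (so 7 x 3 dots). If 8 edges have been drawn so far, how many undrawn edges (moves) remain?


Grid: 6 x 2 boxes, i.e. 7 rows and 3 columns of dots.
Horizontal edges: (rows + 1) * cols = 7 * 2 = 14
Vertical edges: rows * (cols + 1) = 6 * 3 = 18
Total edges: 14 + 18 = 32
Edges drawn: 8
Remaining: 32 - 8 = 24

24


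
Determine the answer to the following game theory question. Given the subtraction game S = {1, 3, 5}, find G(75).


The subtraction set is S = {1, 3, 5}.
G(k) = mex{ G(k - s) : s in S, s <= k }. We compute iteratively: G(0) = 0.
G(1) = mex({0}) = 1
G(2) = mex({1}) = 0
G(3) = mex({0}) = 1
G(4) = mex({1}) = 0
G(5) = mex({0}) = 1
G(6) = mex({1}) = 0
Observe that G(2)..G(6) = 0, 1, 0, 1, 0 repeats G(0)..G(4) = 0, 1, 0, 1, 0.
For k >= max(S) = 5, G(k) is determined by the previous 5 values G(k-5)..G(k-1); a window of 5 consecutive values has recurred shifted by 2, so by induction G(k + 2) = G(k) for all k >= 0: the sequence is periodic from the start with period 2.
One period: G(0..1) = 0, 1.
75 mod 2 = 1, so G(75) = G(1) = 1.

1


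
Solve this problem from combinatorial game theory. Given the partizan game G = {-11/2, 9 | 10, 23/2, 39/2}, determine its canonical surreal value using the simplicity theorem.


Left options: {-11/2, 9}, max = 9
Right options: {10, 23/2, 39/2}, min = 10
All options are numbers and max(Left) < min(Right), so by the simplicity theorem the value is the simplest (earliest-born) number strictly between 9 and 10.
No integer lies strictly between 9 and 10, so the value is the dyadic rational m/2^k in the interval with the smallest k (then m odd); search k = 1, 2, ...:
Denominator 2: 19/2 lies strictly between 9 and 10 -- found.
The simplest number in the interval is 19/2.
Game value = 19/2

19/2


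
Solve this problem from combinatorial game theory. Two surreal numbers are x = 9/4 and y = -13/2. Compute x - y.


x = 9/4, y = -13/2
Converting to common denominator: 4
x = 9/4, y = -26/4
x - y = 9/4 - -13/2 = 35/4

35/4


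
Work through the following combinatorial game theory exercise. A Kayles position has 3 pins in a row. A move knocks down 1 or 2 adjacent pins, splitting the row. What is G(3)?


Kayles: a move removes 1 or 2 adjacent pins from a contiguous row.
Removing pins from a row of k leaves two independent rows (a, b) with a + b = k - 1 (one pin) or a + b = k - 2 (two pins); an end removal gives a = 0.
By Sprague-Grundy, G(k) = mex{ G(a) XOR G(b) } over all these splits. G(0) = 0.
G(1): splits (0,0):0^0=0 -> mex({0}) = 1
G(2): splits (0,1):0^1=1 (0,0):0^0=0 -> mex({0, 1}) = 2
G(3): splits (0,2):0^2=2 (1,1):1^1=0 (0,1):0^1=1 -> mex({0, 1, 2}) = 3
Therefore G(3) = 3.

3


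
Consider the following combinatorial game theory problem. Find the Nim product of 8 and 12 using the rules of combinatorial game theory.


Nim multiplication is bilinear over XOR: (u XOR v) * w = (u*w) XOR (v*w).
So we split each operand into its bit components and XOR the pairwise Nim products.
8 = 8 (as XOR of powers of 2).
12 = 4 + 8 (as XOR of powers of 2).
Using the standard Nim-product table on single bits:
  2*2 = 3,   2*4 = 8,   2*8 = 12,
  4*4 = 6,   4*8 = 11,  8*8 = 13,
and  1*x = x (identity), k*l = l*k (commutative).
Pairwise Nim products:
  8 * 4 = 11
  8 * 8 = 13
XOR them: 11 XOR 13 = 6.
Result: 8 * 12 = 6 (in Nim).

6


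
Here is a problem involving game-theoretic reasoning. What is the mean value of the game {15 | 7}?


Game = {15 | 7}, a switch {a | b} with numbers a > b.
Its thermograph has left wall a - t and right wall b + t, which meet at t = (a - b)/2, where both equal (a + b)/2. So the mast (mean value) is at (a + b)/2.
Mean = (15 + (7))/2 = 22/2 = 11

11


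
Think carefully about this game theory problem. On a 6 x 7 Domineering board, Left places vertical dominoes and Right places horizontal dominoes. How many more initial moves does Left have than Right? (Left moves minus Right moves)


Board is 6 x 7 (rows x cols).
Left (vertical) placements: (rows-1) * cols = 5 * 7 = 35
Right (horizontal) placements: rows * (cols-1) = 6 * 6 = 36
Advantage = Left - Right = 35 - 36 = -1

-1


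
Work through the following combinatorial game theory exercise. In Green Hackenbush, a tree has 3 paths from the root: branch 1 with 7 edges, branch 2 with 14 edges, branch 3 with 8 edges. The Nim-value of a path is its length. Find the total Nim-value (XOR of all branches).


The tree has 3 branches from the ground vertex.
In Green Hackenbush, the Nim-value of a simple path of length k is k.
Branch 1: length 7, Nim-value = 7
Branch 2: length 14, Nim-value = 14
Branch 3: length 8, Nim-value = 8
Total Nim-value = XOR of all branch values:
0 XOR 7 = 7
7 XOR 14 = 9
9 XOR 8 = 1
Nim-value of the tree = 1

1


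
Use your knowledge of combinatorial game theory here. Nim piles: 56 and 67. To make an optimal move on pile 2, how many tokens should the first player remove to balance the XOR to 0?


Piles: 56 and 67
Current XOR: 56 XOR 67 = 123 (non-zero, so this is an N-position).
To make the XOR zero, we need to find a move that balances the piles.
For pile 2 (size 67): target = 67 XOR 123 = 56
We reduce pile 2 from 67 to 56.
Tokens removed: 67 - 56 = 11
Verification: 56 XOR 56 = 0

11


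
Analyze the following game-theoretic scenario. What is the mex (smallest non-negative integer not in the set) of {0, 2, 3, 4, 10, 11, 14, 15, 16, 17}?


Set = {0, 2, 3, 4, 10, 11, 14, 15, 16, 17}
0 is in the set.
1 is NOT in the set. This is the mex.
mex = 1

1


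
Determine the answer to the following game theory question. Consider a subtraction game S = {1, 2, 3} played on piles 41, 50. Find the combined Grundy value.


Subtraction set: {1, 2, 3}
For this subtraction set, G(n) = n mod 4 (period = max + 1 = 4).
Pile 1 (size 41): G(41) = 41 mod 4 = 1
Pile 2 (size 50): G(50) = 50 mod 4 = 2
Total Grundy value = XOR of all: 1 XOR 2 = 3

3


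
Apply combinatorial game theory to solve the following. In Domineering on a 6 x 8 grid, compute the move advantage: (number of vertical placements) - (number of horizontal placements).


Board is 6 x 8 (rows x cols).
Left (vertical) placements: (rows-1) * cols = 5 * 8 = 40
Right (horizontal) placements: rows * (cols-1) = 6 * 7 = 42
Advantage = Left - Right = 40 - 42 = -2

-2


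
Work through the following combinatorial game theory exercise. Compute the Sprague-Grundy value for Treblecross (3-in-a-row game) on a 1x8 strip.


Treblecross: place X on empty cells; 3-in-a-row wins.
Playing within two cells of an existing X lets the opponent win at once, so sensible play treats the cells i-2..i+2 around each X as dead. The player left with no safe cell loses, so this is a normal-play take-away game on strips of safe cells.
Placing X at cell i (0-indexed) of a strip of k safe cells leaves independent strips of sizes max(0, i-2) and max(0, k-i-3). Hence G(k) = mex{ G(max(0,i-2)) XOR G(max(0,k-i-3)) : 0 <= i < k }, with G(0) = 0.
G(1): splits (0,0):0^0=0 -> mex({0}) = 1
G(2): splits (0,0):0^0=0 -> mex({0}) = 1
G(3): splits (0,0):0^0=0 -> mex({0}) = 1
G(4): splits (0,1):0^1=1 (0,0):0^0=0 -> mex({0, 1}) = 2
G(5): splits (0,2):0^1=1 (0,1):0^1=1 (0,0):0^0=0 -> mex({0, 1}) = 2
G(6) = mex({1}) = 0
G(7) = mex({0, 1, 2}) = 3
G(8) = mex({0, 1, 2}) = 3
Therefore G(8) = 3.

3


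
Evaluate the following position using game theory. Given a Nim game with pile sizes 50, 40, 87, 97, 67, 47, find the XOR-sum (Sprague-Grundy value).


We need the XOR (exclusive or) of all pile sizes.
After XOR-ing pile 1 (size 50): 0 XOR 50 = 50
After XOR-ing pile 2 (size 40): 50 XOR 40 = 26
After XOR-ing pile 3 (size 87): 26 XOR 87 = 77
After XOR-ing pile 4 (size 97): 77 XOR 97 = 44
After XOR-ing pile 5 (size 67): 44 XOR 67 = 111
After XOR-ing pile 6 (size 47): 111 XOR 47 = 64
The Nim-value of this position is 64.

64


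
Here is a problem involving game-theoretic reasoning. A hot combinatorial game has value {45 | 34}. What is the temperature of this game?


The game is {45 | 34}, a switch {a | b} with numbers a > b.
Cooling {a | b} by t gives {a - t | b + t}, which stops being hot when a - t = b + t, i.e. at t = (a - b)/2. So the temperature of a switch is (a - b)/2.
Temperature = (Left option - Right option) / 2
= (45 - (34)) / 2
= 11 / 2
= 11/2

11/2


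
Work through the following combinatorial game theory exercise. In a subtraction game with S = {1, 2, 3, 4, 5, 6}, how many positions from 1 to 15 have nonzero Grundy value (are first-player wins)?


Subtraction set S = {1, 2, 3, 4, 5, 6}, so G(n) = n mod 7.
G(n) = 0 when n is a multiple of 7.
Multiples of 7 in [1, 15]: 2
N-positions (nonzero Grundy) = 15 - 2 = 13

13


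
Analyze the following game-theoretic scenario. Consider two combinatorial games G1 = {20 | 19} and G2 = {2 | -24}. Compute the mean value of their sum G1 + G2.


G1 = {20 | 19}, G2 = {2 | -24}
Each is a switch {a | b} with numbers a > b; its mean value is (a + b)/2, and mean value is additive over game sums: m(G1 + G2) = m(G1) + m(G2).
Mean of G1 = (20 + (19))/2 = 39/2 = 39/2
Mean of G2 = (2 + (-24))/2 = -22/2 = -11
Mean of G1 + G2 = 39/2 + -11 = 17/2

17/2


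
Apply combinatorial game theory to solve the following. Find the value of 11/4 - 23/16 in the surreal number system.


x = 11/4, y = 23/16
Converting to common denominator: 16
x = 44/16, y = 23/16
x - y = 11/4 - 23/16 = 21/16

21/16


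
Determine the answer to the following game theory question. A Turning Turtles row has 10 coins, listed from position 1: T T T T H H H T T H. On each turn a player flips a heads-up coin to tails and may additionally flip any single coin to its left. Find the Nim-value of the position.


Coins: T T T T H H H T T H
Key fact: a single head at position k behaves exactly like a Nim heap of size k (turning it to T and optionally flipping a coin at j < k corresponds to moving the heap from k to j, or to 0), and heads combine as a disjunctive sum (two heads at the same place would cancel, matching j XOR j = 0). So the Nim-value is the XOR of the 1-indexed positions of the heads.
Face-up positions (1-indexed): [5, 6, 7, 10]
XOR 0 with 5: 0 XOR 5 = 5
XOR 5 with 6: 5 XOR 6 = 3
XOR 3 with 7: 3 XOR 7 = 4
XOR 4 with 10: 4 XOR 10 = 14
Nim-value = 14

14


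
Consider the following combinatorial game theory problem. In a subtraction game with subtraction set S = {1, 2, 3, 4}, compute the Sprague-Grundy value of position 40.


The subtraction set is S = {1, 2, 3, 4}.
G(k) = mex{ G(k - s) : s in S, s <= k }. We compute iteratively: G(0) = 0.
G(1) = mex({0}) = 1
G(2) = mex({0, 1}) = 2
G(3) = mex({0, 1, 2}) = 3
G(4) = mex({0, 1, 2, 3}) = 4
G(5) = mex({1, 2, 3, 4}) = 0
G(6) = mex({0, 2, 3, 4}) = 1
G(7) = mex({0, 1, 3, 4}) = 2
G(8) = mex({0, 1, 2, 4}) = 3
Observe that G(5)..G(8) = 0, 1, 2, 3 repeats G(0)..G(3) = 0, 1, 2, 3.
For k >= max(S) = 4, G(k) is determined by the previous 4 values G(k-4)..G(k-1); a window of 4 consecutive values has recurred shifted by 5, so by induction G(k + 5) = G(k) for all k >= 0: the sequence is periodic from the start with period 5.
One period: G(0..4) = 0, 1, 2, 3, 4.
40 mod 5 = 0, so G(40) = G(0) = 0.

0


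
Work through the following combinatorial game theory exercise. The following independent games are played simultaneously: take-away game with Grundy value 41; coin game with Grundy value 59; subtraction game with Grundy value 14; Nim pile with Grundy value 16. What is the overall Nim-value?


By the Sprague-Grundy theorem, the Grundy value of a sum of games is the XOR of individual Grundy values.
take-away game: Grundy value = 41. Running XOR: 0 XOR 41 = 41
coin game: Grundy value = 59. Running XOR: 41 XOR 59 = 18
subtraction game: Grundy value = 14. Running XOR: 18 XOR 14 = 28
Nim pile: Grundy value = 16. Running XOR: 28 XOR 16 = 12
The combined Grundy value is 12.

12


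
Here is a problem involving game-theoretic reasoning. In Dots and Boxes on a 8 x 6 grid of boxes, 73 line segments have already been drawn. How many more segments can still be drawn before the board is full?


Grid: 8 x 6 boxes, i.e. 9 rows and 7 columns of dots.
Horizontal edges: (rows + 1) * cols = 9 * 6 = 54
Vertical edges: rows * (cols + 1) = 8 * 7 = 56
Total edges: 54 + 56 = 110
Edges drawn: 73
Remaining: 110 - 73 = 37

37


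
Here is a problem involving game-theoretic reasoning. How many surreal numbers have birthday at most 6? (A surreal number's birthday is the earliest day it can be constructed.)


Day 0: {|} = 0 is born. Count = 1.
Day n: the number of surreal numbers born by day n is 2^(n+1) - 1.
By day 0: 2^1 - 1 = 1
By day 1: 2^2 - 1 = 3
By day 2: 2^3 - 1 = 7
By day 3: 2^4 - 1 = 15
By day 4: 2^5 - 1 = 31
By day 5: 2^6 - 1 = 63
By day 6: 2^7 - 1 = 127
By day 6: 127 surreal numbers.

127


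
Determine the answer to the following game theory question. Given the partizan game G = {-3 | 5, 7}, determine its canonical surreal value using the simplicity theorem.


Left options: {-3}, max = -3
Right options: {5, 7}, min = 5
All options are numbers and max(Left) < min(Right), so by the simplicity theorem the value is the simplest (earliest-born) number strictly between -3 and 5.
Integers -2 through 4 all lie strictly between -3 and 5.
Among integers, the simplest (lowest birthday = smallest |n|; 0 is born on day 0, +-n on day n) is 0.
No non-integer in the interval can be simpler: if x is a non-integer in the interval, then floor(x) or ceil(x) also lies in the interval (the interval contains an integer), and both are proper prefixes of x's sign expansion, i.e. born earlier. So the game value is 0.
Game value = 0

0


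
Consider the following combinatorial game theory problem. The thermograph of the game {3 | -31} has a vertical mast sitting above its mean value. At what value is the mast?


Game = {3 | -31}, a switch {a | b} with numbers a > b.
Its thermograph has left wall a - t and right wall b + t, which meet at t = (a - b)/2, where both equal (a + b)/2. So the mast (mean value) is at (a + b)/2.
Mean = (3 + (-31))/2 = -28/2 = -14

-14


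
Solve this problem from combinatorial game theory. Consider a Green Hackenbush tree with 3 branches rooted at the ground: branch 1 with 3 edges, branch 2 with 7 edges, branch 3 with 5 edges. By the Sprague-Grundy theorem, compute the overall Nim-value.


The tree has 3 branches from the ground vertex.
In Green Hackenbush, the Nim-value of a simple path of length k is k.
Branch 1: length 3, Nim-value = 3
Branch 2: length 7, Nim-value = 7
Branch 3: length 5, Nim-value = 5
Total Nim-value = XOR of all branch values:
0 XOR 3 = 3
3 XOR 7 = 4
4 XOR 5 = 1
Nim-value of the tree = 1

1


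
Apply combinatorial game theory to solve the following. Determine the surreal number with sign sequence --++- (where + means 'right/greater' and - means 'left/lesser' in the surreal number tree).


Sign expansion: --++-
Rule: track bounds (lo, hi), initially (-inf, +inf). On '+', the current value becomes lo and we move to the simplest number in (value, hi): value + 1 if hi = +inf, otherwise the midpoint (value + hi)/2. On '-', the current value becomes hi and we move to value - 1 if lo = -inf, otherwise the midpoint (lo + value)/2.
Start at 0.
Step 1: sign = -, move left. Bounds: (-inf, 0). Value = -1
Step 2: sign = -, move left. Bounds: (-inf, -1). Value = -2
Step 3: sign = +, move right. Bounds: (-2, -1). Value = -3/2
Step 4: sign = +, move right. Bounds: (-3/2, -1). Value = -5/4
Step 5: sign = -, move left. Bounds: (-3/2, -5/4). Value = -11/8
The surreal number with sign expansion --++- is -11/8.

-11/8


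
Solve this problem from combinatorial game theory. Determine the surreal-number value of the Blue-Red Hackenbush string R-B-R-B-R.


Edges (from ground): R-B-R-B-R
By Berlekamp's sign-expansion rule, a Blue-Red Hackenbush stalk has the value of the surreal number whose sign sequence is the edge sequence with B -> + and R -> -.
Sign sequence: -+-+-
Trace the sign expansion in the surreal number tree, starting from 0:
Edge 1: R (sign -) -> bounds (-inf, 0), value = -1
Edge 2: B (sign +) -> bounds (-1, 0), value = -1/2
Edge 3: R (sign -) -> bounds (-1, -1/2), value = -3/4
Edge 4: B (sign +) -> bounds (-3/4, -1/2), value = -5/8
Edge 5: R (sign -) -> bounds (-3/4, -5/8), value = -11/16
Game value = -11/16

-11/16


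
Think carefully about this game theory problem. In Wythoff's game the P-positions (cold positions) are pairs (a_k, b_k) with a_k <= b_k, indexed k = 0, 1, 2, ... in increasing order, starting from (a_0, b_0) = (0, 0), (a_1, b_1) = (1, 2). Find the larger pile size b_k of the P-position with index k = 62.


By Wythoff's theorem, a_k = floor(k * phi) and b_k = floor(k * phi^2) = a_k + k, where phi = (1 + sqrt(5))/2 is the golden ratio.
phi = (1 + sqrt(5))/2 = 1.618034
phi^2 = phi + 1 = 2.618034
k = 62
k * phi^2 = 62 * 2.618034 = 162.318107
b_62 = floor(k * phi^2) = 162 (check: a_62 + k = 100 + 62 = 162)

162


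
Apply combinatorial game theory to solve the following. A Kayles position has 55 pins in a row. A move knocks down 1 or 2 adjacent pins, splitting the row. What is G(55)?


Kayles: a move removes 1 or 2 adjacent pins from a contiguous row.
Removing pins from a row of k leaves two independent rows (a, b) with a + b = k - 1 (one pin) or a + b = k - 2 (two pins); an end removal gives a = 0.
By Sprague-Grundy, G(k) = mex{ G(a) XOR G(b) } over all these splits. G(0) = 0.
G(1): splits (0,0):0^0=0 -> mex({0}) = 1
G(2): splits (0,1):0^1=1 (0,0):0^0=0 -> mex({0, 1}) = 2
G(3): splits (0,2):0^2=2 (1,1):1^1=0 (0,1):0^1=1 -> mex({0, 1, 2}) = 3
G(4): splits (0,3):0^3=3 (1,2):1^2=3 (0,2):0^2=2 (1,1):1^1=0 -> mex({0, 2, 3}) = 1
G(5): splits (0,4):0^1=1 (1,3):1^3=2 (2,2):2^2=0 (0,3):0^3=3 (1,2):1^2=3 -> mex({0, 1, 2, 3}) = 4
G(6) = mex({0, 1, 2, 4}) = 3
G(7) = mex({0, 1, 3, 4, 5}) = 2
G(8) = mex({0, 2, 3, 5, 6}) = 1
G(9) = mex({0, 1, 2, 3, 6, 7}) = 4
G(10) = mex({0, 1, 3, 4, 5, 7}) = 2
G(11) = mex({0, 1, 2, 3, 4, 5}) = 6
G(12) = mex({0, 1, 2, 3, 5, 6, 7}) = 4
G(13) = mex({0, 2, 3, 4, 6, 7}) = 1
G(14) = mex({0, 1, 4, 5, 6, 7}) = 2
G(15) = mex({0, 1, 2, 3, 4, 5, 6}) = 7
G(16) = mex({0, 2, 3, 5, 6, 7}) = 1
G(17) = mex({0, 1, 2, 3, 5, 6, 7}) = 4
G(18) = mex({0, 1, 2, 4, 5, 6}) = 3
G(19) = mex({0, 1, 3, 4, 5, 7}) = 2
G(20) = mex({0, 2, 3, 4, 5, 6, 7}) = 1
G(21) = mex({0, 1, 2, 3, 5, 6, 7}) = 4
G(22) = mex({0, 1, 2, 3, 4, 5, 7}) = 6
G(23) = mex({0, 1, 2, 3, 4, 5, 6}) = 7
G(24) = mex({0, 1, 2, 3, 5, 6, 7}) = 4
G(25) = mex({0, 2, 3, 4, 6, 7}) = 1
G(26) = mex({0, 1, 3, 4, 5, 6, 7}) = 2
G(27) = mex({0, 1, 2, 3, 4, 5, 6, 7}) = 8
G(28) = mex({0, 1, 2, 3, 4, 6, 7, 8}) = 5
G(29) = mex({0, 1, 2, 3, 5, 6, 7, 8, 9}) = 4
G(30) = mex({0, 1, 2, 3, 4, 5, 6, 9, 10}) = 7
G(31) = mex({0, 1, 3, 4, 5, 7, 10, 11}) = 2
G(32) = mex({0, 2, 3, 4, 5, 6, 7, 9, 11}) = 1
G(33) = mex({0, 1, 2, 3, 4, 5, 6, 7, 9, 12}) = 8
G(34) = mex({0, 1, 2, 3, 4, 5, 7, 8, 11, 12}) = 6
G(35) = mex({0, 1, 2, 3, 4, 5, 6, 8, 9, 10, 11}) = 7
G(36) = mex({0, 1, 2, 3, 5, 6, 7, 9, 10}) = 4
G(37) = mex({0, 2, 3, 4, 6, 7, 9, 10, 11, 12}) = 1
G(38) = mex({0, 1, 3, 4, 5, 6, 7, 9, 10, 11, 12}) = 2
G(39) = mex({0, 1, 2, 4, 5, 6, 7, 9, 10, 12, 14}) = 3
G(40) = mex({0, 2, 3, 4, 6, 7, 11, 12, 14}) = 1
G(41) = mex({0, 1, 2, 3, 5, 6, 7, 9, 10, 11, 12}) = 4
G(42) = mex({0, 1, 2, 3, 4, 5, 6, 9, 10}) = 7
G(43) = mex({0, 1, 3, 4, 5, 7, 9, 10, 12, 15}) = 2
G(44) = mex({0, 2, 3, 4, 5, 6, 7, 9, 10, 12, 15}) = 1
G(45) = mex({0, 1, 2, 3, 4, 5, 6, 7, 9, 10, 12, 14}) = 8
G(46) = mex({0, 1, 3, 4, 5, 7, 8, 11, 12, 14}) = 2
G(47) = mex({0, 1, 2, 3, 4, 5, 6, 8, 9, 10, 11, 12}) = 7
G(48) = mex({0, 1, 2, 3, 5, 6, 7, 9, 10}) = 4
G(49) = mex({0, 2, 3, 4, 6, 7, 9, 10, 11, 12, 15}) = 1
G(50) = mex({0, 1, 4, 5, 6, 7, 9, 11, 12, 14, 15}) = 2
G(51) = mex({0, 1, 2, 3, 4, 5, 6, 7, 9, 12, 14, 15}) = 8
G(52) = mex({0, 2, 3, 4, 5, 6, 7, 8, 11, 12, 15}) = 1
G(53) = mex({0, 1, 2, 3, 5, 6, 7, 8, 9, 10, 11, 12}) = 4
G(54) = mex({0, 1, 2, 3, 4, 5, 6, 9, 10}) = 7
G(55) = mex({0, 1, 3, 4, 5, 7, 9, 10, 11, 12}) = 2
Therefore G(55) = 2.

2


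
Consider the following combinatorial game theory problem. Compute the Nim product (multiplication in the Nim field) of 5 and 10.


Nim multiplication is bilinear over XOR: (u XOR v) * w = (u*w) XOR (v*w).
So we split each operand into its bit components and XOR the pairwise Nim products.
5 = 1 + 4 (as XOR of powers of 2).
10 = 2 + 8 (as XOR of powers of 2).
Using the standard Nim-product table on single bits:
  2*2 = 3,   2*4 = 8,   2*8 = 12,
  4*4 = 6,   4*8 = 11,  8*8 = 13,
and  1*x = x (identity), k*l = l*k (commutative).
Pairwise Nim products:
  1 * 2 = 2
  1 * 8 = 8
  4 * 2 = 8
  4 * 8 = 11
XOR them: 2 XOR 8 XOR 8 XOR 11 = 9.
Result: 5 * 10 = 9 (in Nim).

9


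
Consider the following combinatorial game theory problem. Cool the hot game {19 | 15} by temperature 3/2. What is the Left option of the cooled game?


Original game: {19 | 15} (a switch {a | b} with a > b).
Cooling by t (for t below the temperature (a - b)/2 = 2) taxes each move by t: {a | b} cooled by t is {a - t | b + t}.
Cooling amount: t = 3/2
Cooled Left option: 19 - 3/2 = 35/2
Cooled Right option: 15 + 3/2 = 33/2
Cooled game: {35/2 | 33/2}
Left option = 35/2

35/2


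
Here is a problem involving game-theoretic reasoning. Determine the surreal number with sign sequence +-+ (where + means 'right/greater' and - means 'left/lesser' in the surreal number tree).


Sign expansion: +-+
Rule: track bounds (lo, hi), initially (-inf, +inf). On '+', the current value becomes lo and we move to the simplest number in (value, hi): value + 1 if hi = +inf, otherwise the midpoint (value + hi)/2. On '-', the current value becomes hi and we move to value - 1 if lo = -inf, otherwise the midpoint (lo + value)/2.
Start at 0.
Step 1: sign = +, move right. Bounds: (0, +inf). Value = 1
Step 2: sign = -, move left. Bounds: (0, 1). Value = 1/2
Step 3: sign = +, move right. Bounds: (1/2, 1). Value = 3/4
The surreal number with sign expansion +-+ is 3/4.

3/4


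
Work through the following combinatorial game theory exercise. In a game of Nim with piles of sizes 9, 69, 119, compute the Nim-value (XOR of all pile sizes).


We need the XOR (exclusive or) of all pile sizes.
After XOR-ing pile 1 (size 9): 0 XOR 9 = 9
After XOR-ing pile 2 (size 69): 9 XOR 69 = 76
After XOR-ing pile 3 (size 119): 76 XOR 119 = 59
The Nim-value of this position is 59.

59


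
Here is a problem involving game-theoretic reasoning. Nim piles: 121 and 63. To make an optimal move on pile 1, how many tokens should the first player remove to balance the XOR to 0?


Piles: 121 and 63
Current XOR: 121 XOR 63 = 70 (non-zero, so this is an N-position).
To make the XOR zero, we need to find a move that balances the piles.
For pile 1 (size 121): target = 121 XOR 70 = 63
We reduce pile 1 from 121 to 63.
Tokens removed: 121 - 63 = 58
Verification: 63 XOR 63 = 0

58


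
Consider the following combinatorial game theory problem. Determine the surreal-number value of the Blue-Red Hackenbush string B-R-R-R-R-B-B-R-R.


Edges (from ground): B-R-R-R-R-B-B-R-R
By Berlekamp's sign-expansion rule, a Blue-Red Hackenbush stalk has the value of the surreal number whose sign sequence is the edge sequence with B -> + and R -> -.
Sign sequence: +----++--
Trace the sign expansion in the surreal number tree, starting from 0:
Edge 1: B (sign +) -> bounds (0, +inf), value = 1
Edge 2: R (sign -) -> bounds (0, 1), value = 1/2
Edge 3: R (sign -) -> bounds (0, 1/2), value = 1/4
Edge 4: R (sign -) -> bounds (0, 1/4), value = 1/8
Edge 5: R (sign -) -> bounds (0, 1/8), value = 1/16
Edge 6: B (sign +) -> bounds (1/16, 1/8), value = 3/32
Edge 7: B (sign +) -> bounds (3/32, 1/8), value = 7/64
Edge 8: R (sign -) -> bounds (3/32, 7/64), value = 13/128
Edge 9: R (sign -) -> bounds (3/32, 13/128), value = 25/256
Game value = 25/256

25/256


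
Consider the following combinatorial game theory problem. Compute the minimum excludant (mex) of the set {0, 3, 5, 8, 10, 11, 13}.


Set = {0, 3, 5, 8, 10, 11, 13}
0 is in the set.
1 is NOT in the set. This is the mex.
mex = 1

1
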